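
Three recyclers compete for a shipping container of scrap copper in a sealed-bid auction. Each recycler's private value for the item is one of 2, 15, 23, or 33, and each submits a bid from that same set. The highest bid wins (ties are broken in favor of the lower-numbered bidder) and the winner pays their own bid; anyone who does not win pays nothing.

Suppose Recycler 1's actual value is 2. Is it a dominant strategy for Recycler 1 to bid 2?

Yes

Check each profile of the others' bids and compare truth against every alternative bid.
Others bid (2, 2): truth gives 0, best alternative gives -13.
Others bid (2, 15): truth gives 0, best alternative gives -13.
Others bid (15, 2): truth gives 0, best alternative gives -13.
Others bid (15, 15): truth gives 0, best alternative gives -13.
Others bid (2, 23): truth gives 0, best alternative gives 0.
Others bid (2, 33): truth gives 0, best alternative gives 0.
(Remaining 10 profiles checked similarly; truth is weakly best in each.)
In every case the truthful bid is at least as good as any alternative, so it is a dominant strategy.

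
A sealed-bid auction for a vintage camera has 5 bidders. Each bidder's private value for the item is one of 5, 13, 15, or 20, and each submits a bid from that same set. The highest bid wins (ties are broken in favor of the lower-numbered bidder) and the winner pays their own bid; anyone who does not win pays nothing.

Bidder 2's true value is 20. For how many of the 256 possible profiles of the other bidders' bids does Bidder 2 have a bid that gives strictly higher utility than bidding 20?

Others bid (5, 5, 5, 5): truth gives 0; bid 13 gives 7 > 0. Violating.
Others bid (5, 5, 5, 13): truth gives 0; bid 13 gives 7 > 0. Violating.
Others bid (5, 5, 5, 15): truth gives 0; bid 15 gives 5 > 0. Violating.
Others bid (5, 5, 13, 5): truth gives 0; bid 13 gives 7 > 0. Violating.
Others bid (5, 5, 5, 20): truth gives 0; no alternative beats it.
Others bid (5, 5, 13, 20): truth gives 0; no alternative beats it.
(Checking all 256 profiles: 54 have a profitable deviation, 202 do not.)

54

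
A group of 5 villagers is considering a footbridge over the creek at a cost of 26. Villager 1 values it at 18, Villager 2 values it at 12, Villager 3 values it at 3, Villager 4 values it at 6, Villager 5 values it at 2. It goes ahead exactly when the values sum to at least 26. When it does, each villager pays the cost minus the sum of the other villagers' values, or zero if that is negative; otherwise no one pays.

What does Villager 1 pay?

3

Total value 41 ≥ cost 26, so the project is built.
The other villagers' values sum to 23.
Cost minus that sum is 26 - 23 = 3.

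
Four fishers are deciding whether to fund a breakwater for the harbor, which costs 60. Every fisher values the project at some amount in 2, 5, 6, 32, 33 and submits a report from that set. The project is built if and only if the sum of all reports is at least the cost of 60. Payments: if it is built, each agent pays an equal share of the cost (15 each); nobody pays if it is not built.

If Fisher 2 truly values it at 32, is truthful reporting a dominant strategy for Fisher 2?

Yes

Check each profile of the others' reports and compare truth against every alternative report.
Others report (2, 2, 32): truth gives 17, best alternative gives 17.
Others report (2, 2, 33): truth gives 17, best alternative gives 17.
Others report (2, 5, 32): truth gives 17, best alternative gives 17.
Others report (2, 5, 33): truth gives 17, best alternative gives 17.
Others report (2, 6, 32): truth gives 17, best alternative gives 17.
Others report (2, 6, 33): truth gives 17, best alternative gives 17.
(Remaining 119 profiles checked similarly; truth is weakly best in each.)
In every case the truthful report is at least as good as any alternative, so it is a dominant strategy.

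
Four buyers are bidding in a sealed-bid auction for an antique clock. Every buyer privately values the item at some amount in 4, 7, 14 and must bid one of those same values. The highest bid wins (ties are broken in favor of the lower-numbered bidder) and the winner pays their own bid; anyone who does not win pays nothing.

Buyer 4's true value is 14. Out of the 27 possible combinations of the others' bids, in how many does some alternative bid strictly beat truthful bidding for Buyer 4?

1

Others bid (4, 4, 4): truth gives 0; bid 7 gives 7 > 0. Violating.
Others bid (4, 4, 7): truth gives 0; no alternative beats it.
Others bid (4, 4, 14): truth gives 0; no alternative beats it.
(Checking all 27 profiles: 1 has a profitable deviation, 26 do not.)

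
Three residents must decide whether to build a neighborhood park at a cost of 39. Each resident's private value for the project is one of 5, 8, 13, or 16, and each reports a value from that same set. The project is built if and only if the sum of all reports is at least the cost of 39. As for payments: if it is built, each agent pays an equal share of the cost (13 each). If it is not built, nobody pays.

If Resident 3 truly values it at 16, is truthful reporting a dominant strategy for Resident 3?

Check each profile of the others' reports and compare truth against every alternative report.
Others report (8, 16): truth gives 3, best alternative gives 0.
Others report (16, 8): truth gives 3, best alternative gives 0.
Others report (13, 13): truth gives 3, best alternative gives 3.
Others report (13, 16): truth gives 3, best alternative gives 3.
Others report (16, 13): truth gives 3, best alternative gives 3.
Others report (16, 16): truth gives 3, best alternative gives 3.
(Remaining 10 profiles checked similarly; truth is weakly best in each.)
In every case the truthful report is at least as good as any alternative, so it is a dominant strategy.

Yes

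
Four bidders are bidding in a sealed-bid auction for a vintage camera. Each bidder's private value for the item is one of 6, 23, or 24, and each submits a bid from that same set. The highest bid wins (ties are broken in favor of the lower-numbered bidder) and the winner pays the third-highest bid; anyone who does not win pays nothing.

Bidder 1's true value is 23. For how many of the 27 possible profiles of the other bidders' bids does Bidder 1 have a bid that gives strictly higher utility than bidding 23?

Others bid (6, 6, 24): truth gives 0; bid 24 gives 17 > 0. Violating.
Others bid (6, 24, 6): truth gives 0; bid 24 gives 17 > 0. Violating.
Others bid (24, 6, 6): truth gives 0; bid 24 gives 17 > 0. Violating.
Others bid (6, 6, 6): truth gives 17; no alternative beats it.
Others bid (6, 6, 23): truth gives 17; no alternative beats it.
(Checking all 27 profiles: 3 have a profitable deviation, 24 do not.)

3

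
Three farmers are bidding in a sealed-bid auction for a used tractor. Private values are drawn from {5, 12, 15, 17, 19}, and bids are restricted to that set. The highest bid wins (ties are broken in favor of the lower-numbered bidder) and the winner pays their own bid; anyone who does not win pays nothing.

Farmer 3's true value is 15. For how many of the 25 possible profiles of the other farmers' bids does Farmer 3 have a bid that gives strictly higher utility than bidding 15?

1

Others bid (5, 5): truth gives 0; bid 12 gives 3 > 0. Violating.
Others bid (5, 12): truth gives 0; no alternative beats it.
Others bid (5, 15): truth gives 0; no alternative beats it.
(Checking all 25 profiles: 1 has a profitable deviation, 24 do not.)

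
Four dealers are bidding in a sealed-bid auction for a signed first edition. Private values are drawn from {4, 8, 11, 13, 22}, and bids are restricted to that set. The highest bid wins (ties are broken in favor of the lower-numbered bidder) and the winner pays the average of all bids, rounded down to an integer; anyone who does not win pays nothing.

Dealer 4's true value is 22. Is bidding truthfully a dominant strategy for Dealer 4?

No

Consider the case where Dealer 1 bids 4, Dealer 2 bids 4 and Dealer 3 bids 4.
Truthful bid 22: wins, pays 8, utility 22 - 8 = 14.
Bid 8 instead: wins, pays 5, utility 22 - 5 = 17.
Since 17 > 14, bidding 8 is strictly better here, so truthful bidding is not dominant.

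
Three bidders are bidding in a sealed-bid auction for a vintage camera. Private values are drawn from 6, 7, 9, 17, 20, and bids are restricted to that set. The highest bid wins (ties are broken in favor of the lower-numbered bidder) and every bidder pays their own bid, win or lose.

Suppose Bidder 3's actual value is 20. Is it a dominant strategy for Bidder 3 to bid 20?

No

Consider the case where Bidder 1 bids 6 and Bidder 2 bids 6.
Truthful bid 20: wins, pays 20, utility 20 - 20 = 0.
Bid 7 instead: wins, pays 7, utility 20 - 7 = 13.
Since 13 > 0, bidding 7 is strictly better here, so truthful bidding is not dominant.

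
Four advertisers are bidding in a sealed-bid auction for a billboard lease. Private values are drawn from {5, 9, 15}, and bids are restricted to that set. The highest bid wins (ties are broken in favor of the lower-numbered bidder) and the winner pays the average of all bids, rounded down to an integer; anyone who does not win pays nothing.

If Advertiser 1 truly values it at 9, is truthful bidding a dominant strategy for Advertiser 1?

Consider the case where Advertiser 2 bids 5, Advertiser 3 bids 5 and Advertiser 4 bids 5.
Truthful bid 9: wins, pays 6, utility 9 - 6 = 3.
Bid 5 instead: wins, pays 5, utility 9 - 5 = 4.
Since 4 > 3, bidding 5 is strictly better here, so truthful bidding is not dominant.

No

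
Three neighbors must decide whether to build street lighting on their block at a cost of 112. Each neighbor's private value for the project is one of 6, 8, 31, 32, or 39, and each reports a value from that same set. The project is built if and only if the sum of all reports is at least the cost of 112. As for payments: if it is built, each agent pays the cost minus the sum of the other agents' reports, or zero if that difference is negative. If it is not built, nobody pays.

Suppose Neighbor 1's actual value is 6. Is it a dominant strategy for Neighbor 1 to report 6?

Check each profile of the others' reports and compare truth against every alternative report.
Others report (6, 6): truth gives 0, best alternative gives 0.
Others report (6, 8): truth gives 0, best alternative gives 0.
Others report (6, 31): truth gives 0, best alternative gives 0.
Others report (6, 32): truth gives 0, best alternative gives 0.
Others report (6, 39): truth gives 0, best alternative gives 0.
Others report (8, 6): truth gives 0, best alternative gives 0.
(Remaining 19 profiles checked similarly; truth is weakly best in each.)
In every case the truthful report is at least as good as any alternative, so it is a dominant strategy.

Yes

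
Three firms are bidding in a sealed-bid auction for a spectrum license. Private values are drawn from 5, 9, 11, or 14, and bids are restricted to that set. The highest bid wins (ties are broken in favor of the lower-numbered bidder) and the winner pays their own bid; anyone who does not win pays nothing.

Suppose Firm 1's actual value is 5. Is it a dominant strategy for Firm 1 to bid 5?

Yes

Check each profile of the others' bids and compare truth against every alternative bid.
Others bid (5, 5): truth gives 0, best alternative gives -4.
Others bid (5, 9): truth gives 0, best alternative gives -4.
Others bid (9, 5): truth gives 0, best alternative gives -4.
Others bid (9, 9): truth gives 0, best alternative gives -4.
Others bid (5, 11): truth gives 0, best alternative gives 0.
Others bid (5, 14): truth gives 0, best alternative gives 0.
(Remaining 10 profiles checked similarly; truth is weakly best in each.)
In every case the truthful bid is at least as good as any alternative, so it is a dominant strategy.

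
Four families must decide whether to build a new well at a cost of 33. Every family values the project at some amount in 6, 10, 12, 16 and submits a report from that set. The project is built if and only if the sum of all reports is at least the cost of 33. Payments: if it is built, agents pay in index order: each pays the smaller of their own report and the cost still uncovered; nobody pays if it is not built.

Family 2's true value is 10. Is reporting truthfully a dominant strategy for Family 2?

No

Consider the case where Family 1 reports 6, Family 3 reports 6 and Family 4 reports 16.
Truthful report 10: project built, pays 10, utility 10 - 10 = 0.
Report 6 instead: project built, pays 6, utility 10 - 6 = 4.
Since 4 > 0, reporting 6 is strictly better here, so truthful reporting is not dominant.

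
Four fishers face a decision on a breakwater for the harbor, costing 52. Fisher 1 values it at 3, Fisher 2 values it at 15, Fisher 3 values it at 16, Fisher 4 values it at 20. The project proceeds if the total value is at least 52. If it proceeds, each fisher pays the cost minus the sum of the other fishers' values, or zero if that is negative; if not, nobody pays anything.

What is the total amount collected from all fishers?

Total value 54 ≥ cost 52, so it is built.
Fisher 1: others sum to 51; max(0, 52 - 51) = 1.
Fisher 2: others sum to 39; max(0, 52 - 39) = 13.
Fisher 3: others sum to 38; max(0, 52 - 38) = 14.
Fisher 4: others sum to 34; max(0, 52 - 34) = 18.
Total collected = 1 + 13 + 14 + 18 = 46.

46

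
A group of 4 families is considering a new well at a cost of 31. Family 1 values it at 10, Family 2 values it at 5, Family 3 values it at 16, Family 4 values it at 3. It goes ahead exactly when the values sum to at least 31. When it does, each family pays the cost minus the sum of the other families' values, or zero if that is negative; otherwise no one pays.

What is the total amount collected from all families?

Total value 34 ≥ cost 31, so it is built.
Family 1: others sum to 24; max(0, 31 - 24) = 7.
Family 2: others sum to 29; max(0, 31 - 29) = 2.
Family 3: others sum to 18; max(0, 31 - 18) = 13.
Family 4: others sum to 31; max(0, 31 - 31) = 0.
Total collected = 7 + 2 + 13 + 0 = 22.

22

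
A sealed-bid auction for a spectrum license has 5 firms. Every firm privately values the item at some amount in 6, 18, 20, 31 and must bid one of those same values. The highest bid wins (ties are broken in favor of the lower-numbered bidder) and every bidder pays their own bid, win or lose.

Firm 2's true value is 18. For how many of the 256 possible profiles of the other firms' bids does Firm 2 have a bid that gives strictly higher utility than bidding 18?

Others bid (6, 6, 6, 20): truth gives -18; bid 20 gives -2 > -18. Violating.
Others bid (6, 6, 6, 31): truth gives -18; bid 6 gives -6 > -18. Violating.
Others bid (6, 6, 18, 20): truth gives -18; bid 20 gives -2 > -18. Violating.
Others bid (6, 6, 18, 31): truth gives -18; bid 6 gives -6 > -18. Violating.
Others bid (6, 6, 6, 6): truth gives 0; no alternative beats it.
Others bid (6, 6, 6, 18): truth gives 0; no alternative beats it.
(Checking all 256 profiles: 248 have a profitable deviation, 8 do not.)

248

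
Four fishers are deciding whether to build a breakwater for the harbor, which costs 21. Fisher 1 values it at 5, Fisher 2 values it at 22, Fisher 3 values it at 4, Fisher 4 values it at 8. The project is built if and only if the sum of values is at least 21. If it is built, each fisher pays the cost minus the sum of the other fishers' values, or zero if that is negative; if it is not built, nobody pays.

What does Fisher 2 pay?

4

Total value 39 ≥ cost 21, so the project is built.
The other fishers' values sum to 17.
Cost minus that sum is 21 - 17 = 4.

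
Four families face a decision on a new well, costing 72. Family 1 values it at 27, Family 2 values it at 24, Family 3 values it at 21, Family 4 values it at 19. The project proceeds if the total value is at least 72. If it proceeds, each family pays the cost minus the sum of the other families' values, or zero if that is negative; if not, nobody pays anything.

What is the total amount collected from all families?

15

Total value 91 ≥ cost 72, so it is built.
Family 1: others sum to 64; max(0, 72 - 64) = 8.
Family 2: others sum to 67; max(0, 72 - 67) = 5.
Family 3: others sum to 70; max(0, 72 - 70) = 2.
Family 4: others sum to 72; max(0, 72 - 72) = 0.
Total collected = 8 + 5 + 2 + 0 = 15.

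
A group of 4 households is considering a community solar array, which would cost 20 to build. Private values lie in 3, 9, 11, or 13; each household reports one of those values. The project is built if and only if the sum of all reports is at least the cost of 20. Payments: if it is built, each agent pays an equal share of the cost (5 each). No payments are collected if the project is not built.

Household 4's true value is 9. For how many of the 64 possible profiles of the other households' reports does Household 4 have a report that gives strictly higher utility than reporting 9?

Others report (3, 3, 3): truth gives 0; report 11 gives 4 > 0. Violating.
Others report (3, 3, 9): truth gives 4; no alternative beats it.
Others report (3, 3, 11): truth gives 4; no alternative beats it.
(Checking all 64 profiles: 1 has a profitable deviation, 63 do not.)

1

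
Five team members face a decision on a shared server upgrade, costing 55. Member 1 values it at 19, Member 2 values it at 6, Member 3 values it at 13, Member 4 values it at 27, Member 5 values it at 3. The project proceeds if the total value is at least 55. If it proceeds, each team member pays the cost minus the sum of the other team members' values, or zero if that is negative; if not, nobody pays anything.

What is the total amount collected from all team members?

20

Total value 68 ≥ cost 55, so it is built.
Member 1: others sum to 49; max(0, 55 - 49) = 6.
Member 2: others sum to 62; max(0, 55 - 62) = 0.
Member 3: others sum to 55; max(0, 55 - 55) = 0.
Member 4: others sum to 41; max(0, 55 - 41) = 14.
Member 5: others sum to 65; max(0, 55 - 65) = 0.
Total collected = 6 + 0 + 0 + 14 + 0 = 20.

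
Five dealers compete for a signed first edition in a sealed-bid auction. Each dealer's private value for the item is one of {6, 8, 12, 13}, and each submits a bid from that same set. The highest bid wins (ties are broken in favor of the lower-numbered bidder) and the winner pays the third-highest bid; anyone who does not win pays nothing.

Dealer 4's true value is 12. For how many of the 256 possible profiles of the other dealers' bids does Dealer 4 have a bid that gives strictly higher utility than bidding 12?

32

Others bid (6, 6, 6, 13): truth gives 0; bid 13 gives 6 > 0. Violating.
Others bid (6, 6, 8, 13): truth gives 0; bid 13 gives 4 > 0. Violating.
Others bid (6, 6, 12, 6): truth gives 0; bid 13 gives 6 > 0. Violating.
Others bid (6, 6, 12, 8): truth gives 0; bid 13 gives 4 > 0. Violating.
Others bid (6, 6, 6, 6): truth gives 6; no alternative beats it.
Others bid (6, 6, 6, 8): truth gives 6; no alternative beats it.
(Checking all 256 profiles: 32 have a profitable deviation, 224 do not.)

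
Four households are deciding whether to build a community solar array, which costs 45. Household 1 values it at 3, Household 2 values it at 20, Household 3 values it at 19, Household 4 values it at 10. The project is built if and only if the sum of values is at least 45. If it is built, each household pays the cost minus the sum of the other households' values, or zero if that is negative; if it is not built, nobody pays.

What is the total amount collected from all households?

28

Total value 52 ≥ cost 45, so it is built.
Household 1: others sum to 49; max(0, 45 - 49) = 0.
Household 2: others sum to 32; max(0, 45 - 32) = 13.
Household 3: others sum to 33; max(0, 45 - 33) = 12.
Household 4: others sum to 42; max(0, 45 - 42) = 3.
Total collected = 0 + 13 + 12 + 3 = 28.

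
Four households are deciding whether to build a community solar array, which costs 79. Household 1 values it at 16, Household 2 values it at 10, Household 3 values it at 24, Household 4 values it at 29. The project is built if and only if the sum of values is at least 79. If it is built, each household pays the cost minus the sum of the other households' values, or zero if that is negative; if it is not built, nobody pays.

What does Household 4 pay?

29

Total value 79 ≥ cost 79, so the project is built.
The other households' values sum to 50.
Cost minus that sum is 79 - 50 = 29.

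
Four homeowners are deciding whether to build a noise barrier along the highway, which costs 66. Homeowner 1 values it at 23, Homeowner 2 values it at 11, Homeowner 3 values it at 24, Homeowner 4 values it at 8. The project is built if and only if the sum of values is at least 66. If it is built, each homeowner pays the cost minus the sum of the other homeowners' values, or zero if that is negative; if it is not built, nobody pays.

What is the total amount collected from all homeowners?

Total value 66 ≥ cost 66, so it is built.
Homeowner 1: others sum to 43; max(0, 66 - 43) = 23.
Homeowner 2: others sum to 55; max(0, 66 - 55) = 11.
Homeowner 3: others sum to 42; max(0, 66 - 42) = 24.
Homeowner 4: others sum to 58; max(0, 66 - 58) = 8.
Total collected = 23 + 11 + 24 + 8 = 66.

66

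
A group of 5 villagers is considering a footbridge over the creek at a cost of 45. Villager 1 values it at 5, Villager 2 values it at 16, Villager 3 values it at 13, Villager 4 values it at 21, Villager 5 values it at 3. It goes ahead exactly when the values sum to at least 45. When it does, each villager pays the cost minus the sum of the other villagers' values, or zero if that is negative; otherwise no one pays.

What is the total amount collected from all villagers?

Total value 58 ≥ cost 45, so it is built.
Villager 1: others sum to 53; max(0, 45 - 53) = 0.
Villager 2: others sum to 42; max(0, 45 - 42) = 3.
Villager 3: others sum to 45; max(0, 45 - 45) = 0.
Villager 4: others sum to 37; max(0, 45 - 37) = 8.
Villager 5: others sum to 55; max(0, 45 - 55) = 0.
Total collected = 0 + 3 + 0 + 8 + 0 = 11.

11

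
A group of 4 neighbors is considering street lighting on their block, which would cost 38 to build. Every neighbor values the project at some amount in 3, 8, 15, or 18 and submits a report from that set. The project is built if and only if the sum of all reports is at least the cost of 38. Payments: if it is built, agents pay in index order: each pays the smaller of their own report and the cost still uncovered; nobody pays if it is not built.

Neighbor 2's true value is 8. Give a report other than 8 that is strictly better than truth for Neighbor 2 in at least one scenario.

3

Suppose Neighbor 1 reports 3, Neighbor 3 reports 15 and Neighbor 4 reports 18.
Report 8: project built, pays 8, utility 8 - 8 = 0.
Report 3: project built, pays 3, utility 8 - 3 = 5.
So reporting 3 beats truth here (5 > 0).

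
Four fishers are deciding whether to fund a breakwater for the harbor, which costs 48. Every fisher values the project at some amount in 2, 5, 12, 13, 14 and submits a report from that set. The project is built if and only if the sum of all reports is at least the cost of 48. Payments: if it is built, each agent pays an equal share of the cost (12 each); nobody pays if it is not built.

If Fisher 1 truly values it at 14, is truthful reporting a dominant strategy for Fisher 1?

Yes

Check each profile of the others' reports and compare truth against every alternative report.
Others report (12, 12, 12): truth gives 2, best alternative gives 2.
Others report (12, 12, 13): truth gives 2, best alternative gives 2.
Others report (12, 12, 14): truth gives 2, best alternative gives 2.
Others report (12, 13, 12): truth gives 2, best alternative gives 2.
Others report (12, 13, 13): truth gives 2, best alternative gives 2.
Others report (12, 13, 14): truth gives 2, best alternative gives 2.
(Remaining 119 profiles checked similarly; truth is weakly best in each.)
In every case the truthful report is at least as good as any alternative, so it is a dominant strategy.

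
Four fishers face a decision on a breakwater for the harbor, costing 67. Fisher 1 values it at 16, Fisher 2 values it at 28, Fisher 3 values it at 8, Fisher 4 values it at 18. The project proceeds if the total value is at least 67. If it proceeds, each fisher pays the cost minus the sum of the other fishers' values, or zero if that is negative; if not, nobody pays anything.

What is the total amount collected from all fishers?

Total value 70 ≥ cost 67, so it is built.
Fisher 1: others sum to 54; max(0, 67 - 54) = 13.
Fisher 2: others sum to 42; max(0, 67 - 42) = 25.
Fisher 3: others sum to 62; max(0, 67 - 62) = 5.
Fisher 4: others sum to 52; max(0, 67 - 52) = 15.
Total collected = 13 + 25 + 5 + 15 = 58.

58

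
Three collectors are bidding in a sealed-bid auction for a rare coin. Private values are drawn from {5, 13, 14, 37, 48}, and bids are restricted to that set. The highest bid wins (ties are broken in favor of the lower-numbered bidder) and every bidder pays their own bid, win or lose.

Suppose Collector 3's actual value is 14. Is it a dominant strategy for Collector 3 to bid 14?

Consider the case where Collector 1 bids 5 and Collector 2 bids 5.
Truthful bid 14: wins, pays 14, utility 14 - 14 = 0.
Bid 13 instead: wins, pays 13, utility 14 - 13 = 1.
Since 1 > 0, bidding 13 is strictly better here, so truthful bidding is not dominant.

No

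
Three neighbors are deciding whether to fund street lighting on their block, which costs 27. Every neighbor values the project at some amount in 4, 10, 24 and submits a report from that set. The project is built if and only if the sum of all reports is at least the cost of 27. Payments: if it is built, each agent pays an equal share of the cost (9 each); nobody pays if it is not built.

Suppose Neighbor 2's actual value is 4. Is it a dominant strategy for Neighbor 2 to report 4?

Check each profile of the others' reports and compare truth against every alternative report.
Others report (10, 10): truth gives 0, best alternative gives -5.
Others report (4, 24): truth gives -5, best alternative gives -5.
Others report (10, 24): truth gives -5, best alternative gives -5.
Others report (24, 4): truth gives -5, best alternative gives -5.
Others report (24, 10): truth gives -5, best alternative gives -5.
Others report (24, 24): truth gives -5, best alternative gives -5.
(Remaining 3 profiles checked similarly; truth is weakly best in each.)
In every case the truthful report is at least as good as any alternative, so it is a dominant strategy.

Yes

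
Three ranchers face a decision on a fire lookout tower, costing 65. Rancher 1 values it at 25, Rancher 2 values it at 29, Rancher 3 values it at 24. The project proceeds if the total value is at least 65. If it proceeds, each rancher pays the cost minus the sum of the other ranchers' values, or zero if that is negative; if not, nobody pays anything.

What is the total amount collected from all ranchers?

Total value 78 ≥ cost 65, so it is built.
Rancher 1: others sum to 53; max(0, 65 - 53) = 12.
Rancher 2: others sum to 49; max(0, 65 - 49) = 16.
Rancher 3: others sum to 54; max(0, 65 - 54) = 11.
Total collected = 12 + 16 + 11 = 39.

39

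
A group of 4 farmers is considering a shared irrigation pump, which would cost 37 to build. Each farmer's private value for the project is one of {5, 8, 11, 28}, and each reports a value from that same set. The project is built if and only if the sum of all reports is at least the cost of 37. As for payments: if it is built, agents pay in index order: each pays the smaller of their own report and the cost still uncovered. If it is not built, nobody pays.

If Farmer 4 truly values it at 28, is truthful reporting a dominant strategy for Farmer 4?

Yes

Check each profile of the others' reports and compare truth against every alternative report.
Others report (5, 8, 11): truth gives 15, best alternative gives 0.
Others report (5, 11, 8): truth gives 15, best alternative gives 0.
Others report (8, 5, 11): truth gives 15, best alternative gives 0.
Others report (8, 8, 8): truth gives 15, best alternative gives 0.
Others report (8, 11, 5): truth gives 15, best alternative gives 0.
Others report (11, 5, 8): truth gives 15, best alternative gives 0.
(Remaining 58 profiles checked similarly; truth is weakly best in each.)
In every case the truthful report is at least as good as any alternative, so it is a dominant strategy.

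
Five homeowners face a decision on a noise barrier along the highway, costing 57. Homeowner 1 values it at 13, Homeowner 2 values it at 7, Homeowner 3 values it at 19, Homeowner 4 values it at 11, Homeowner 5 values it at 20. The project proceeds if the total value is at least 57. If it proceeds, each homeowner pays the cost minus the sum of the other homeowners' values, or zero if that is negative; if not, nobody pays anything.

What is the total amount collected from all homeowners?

Total value 70 ≥ cost 57, so it is built.
Homeowner 1: others sum to 57; max(0, 57 - 57) = 0.
Homeowner 2: others sum to 63; max(0, 57 - 63) = 0.
Homeowner 3: others sum to 51; max(0, 57 - 51) = 6.
Homeowner 4: others sum to 59; max(0, 57 - 59) = 0.
Homeowner 5: others sum to 50; max(0, 57 - 50) = 7.
Total collected = 0 + 0 + 6 + 0 + 7 = 13.

13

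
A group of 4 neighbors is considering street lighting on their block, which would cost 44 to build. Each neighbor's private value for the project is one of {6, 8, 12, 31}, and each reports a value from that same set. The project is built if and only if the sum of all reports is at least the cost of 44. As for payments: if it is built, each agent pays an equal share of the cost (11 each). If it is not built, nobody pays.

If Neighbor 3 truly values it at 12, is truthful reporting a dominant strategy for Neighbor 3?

No

Consider the case where Neighbor 1 reports 6, Neighbor 2 reports 6 and Neighbor 4 reports 6.
Truthful report 12: project not built, utility 0.
Report 31 instead: project built, pays 11, utility 12 - 11 = 1.
Since 1 > 0, reporting 31 is strictly better here, so truthful reporting is not dominant.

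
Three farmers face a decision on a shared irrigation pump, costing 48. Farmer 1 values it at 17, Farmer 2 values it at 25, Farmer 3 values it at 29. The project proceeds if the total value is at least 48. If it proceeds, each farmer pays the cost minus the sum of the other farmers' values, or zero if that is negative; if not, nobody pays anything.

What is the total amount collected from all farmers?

Total value 71 ≥ cost 48, so it is built.
Farmer 1: others sum to 54; max(0, 48 - 54) = 0.
Farmer 2: others sum to 46; max(0, 48 - 46) = 2.
Farmer 3: others sum to 42; max(0, 48 - 42) = 6.
Total collected = 0 + 2 + 6 = 8.

8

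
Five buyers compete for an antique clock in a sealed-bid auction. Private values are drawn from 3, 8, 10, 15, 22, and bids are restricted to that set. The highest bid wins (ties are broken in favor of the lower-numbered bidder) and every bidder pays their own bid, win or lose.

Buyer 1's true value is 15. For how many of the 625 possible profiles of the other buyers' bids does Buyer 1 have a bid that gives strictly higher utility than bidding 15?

Others bid (3, 3, 3, 3): truth gives 0; bid 3 gives 12 > 0. Violating.
Others bid (3, 3, 3, 8): truth gives 0; bid 8 gives 7 > 0. Violating.
Others bid (3, 3, 3, 10): truth gives 0; bid 10 gives 5 > 0. Violating.
Others bid (3, 3, 3, 22): truth gives -15; bid 3 gives -3 > -15. Violating.
Others bid (3, 3, 3, 15): truth gives 0; no alternative beats it.
Others bid (3, 3, 8, 15): truth gives 0; no alternative beats it.
(Checking all 625 profiles: 450 have a profitable deviation, 175 do not.)

450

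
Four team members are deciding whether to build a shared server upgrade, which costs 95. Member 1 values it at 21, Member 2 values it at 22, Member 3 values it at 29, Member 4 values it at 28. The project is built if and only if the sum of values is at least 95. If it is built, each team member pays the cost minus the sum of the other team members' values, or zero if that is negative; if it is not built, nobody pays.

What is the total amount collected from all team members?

80

Total value 100 ≥ cost 95, so it is built.
Member 1: others sum to 79; max(0, 95 - 79) = 16.
Member 2: others sum to 78; max(0, 95 - 78) = 17.
Member 3: others sum to 71; max(0, 95 - 71) = 24.
Member 4: others sum to 72; max(0, 95 - 72) = 23.
Total collected = 16 + 17 + 24 + 23 = 80.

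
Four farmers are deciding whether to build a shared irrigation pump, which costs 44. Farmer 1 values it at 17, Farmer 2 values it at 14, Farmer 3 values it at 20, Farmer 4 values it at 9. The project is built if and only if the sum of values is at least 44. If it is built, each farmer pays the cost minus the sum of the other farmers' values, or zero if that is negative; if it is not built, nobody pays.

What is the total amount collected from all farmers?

Total value 60 ≥ cost 44, so it is built.
Farmer 1: others sum to 43; max(0, 44 - 43) = 1.
Farmer 2: others sum to 46; max(0, 44 - 46) = 0.
Farmer 3: others sum to 40; max(0, 44 - 40) = 4.
Farmer 4: others sum to 51; max(0, 44 - 51) = 0.
Total collected = 1 + 0 + 4 + 0 = 5.

5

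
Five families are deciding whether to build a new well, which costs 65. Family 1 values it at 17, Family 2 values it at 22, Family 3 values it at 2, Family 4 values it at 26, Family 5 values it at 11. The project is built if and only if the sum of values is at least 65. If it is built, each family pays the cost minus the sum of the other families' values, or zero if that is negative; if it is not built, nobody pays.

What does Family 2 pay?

9

Total value 78 ≥ cost 65, so the project is built.
The other families' values sum to 56.
Cost minus that sum is 65 - 56 = 9.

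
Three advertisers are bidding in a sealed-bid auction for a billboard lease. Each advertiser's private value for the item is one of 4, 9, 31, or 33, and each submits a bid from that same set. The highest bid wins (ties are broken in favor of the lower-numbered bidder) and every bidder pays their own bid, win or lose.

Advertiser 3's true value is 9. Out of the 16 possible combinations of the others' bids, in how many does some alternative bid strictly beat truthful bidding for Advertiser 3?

15

Others bid (4, 9): truth gives -9; bid 4 gives -4 > -9. Violating.
Others bid (4, 31): truth gives -9; bid 4 gives -4 > -9. Violating.
Others bid (4, 33): truth gives -9; bid 4 gives -4 > -9. Violating.
Others bid (9, 4): truth gives -9; bid 4 gives -4 > -9. Violating.
Others bid (4, 4): truth gives 0; no alternative beats it.
(Checking all 16 profiles: 15 have a profitable deviation, 1 does not.)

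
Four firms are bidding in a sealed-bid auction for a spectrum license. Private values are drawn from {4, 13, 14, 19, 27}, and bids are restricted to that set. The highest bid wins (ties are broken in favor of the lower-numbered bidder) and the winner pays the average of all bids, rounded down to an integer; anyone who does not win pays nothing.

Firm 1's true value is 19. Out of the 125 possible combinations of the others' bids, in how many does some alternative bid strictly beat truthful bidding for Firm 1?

Others bid (4, 4, 4): truth gives 12; bid 4 gives 15 > 12. Violating.
Others bid (4, 4, 13): truth gives 9; bid 13 gives 11 > 9. Violating.
Others bid (4, 4, 14): truth gives 9; bid 14 gives 10 > 9. Violating.
Others bid (4, 4, 27): truth gives 0; bid 27 gives 4 > 0. Violating.
Others bid (4, 4, 19): truth gives 8; no alternative beats it.
Others bid (4, 13, 19): truth gives 6; no alternative beats it.
(Checking all 125 profiles: 42 have a profitable deviation, 83 do not.)

42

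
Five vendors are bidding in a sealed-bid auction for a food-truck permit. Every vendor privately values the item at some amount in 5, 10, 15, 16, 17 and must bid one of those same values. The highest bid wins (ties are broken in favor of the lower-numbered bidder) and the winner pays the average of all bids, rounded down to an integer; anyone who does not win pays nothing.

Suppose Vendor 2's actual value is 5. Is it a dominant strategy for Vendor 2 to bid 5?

Yes

Check each profile of the others' bids and compare truth against every alternative bid.
Others bid (5, 10, 10, 10): truth gives 0, best alternative gives -4.
Others bid (5, 5, 10, 10): truth gives 0, best alternative gives -3.
Others bid (5, 10, 5, 10): truth gives 0, best alternative gives -3.
Others bid (5, 10, 10, 5): truth gives 0, best alternative gives -3.
Others bid (5, 5, 5, 10): truth gives 0, best alternative gives -2.
Others bid (5, 5, 10, 5): truth gives 0, best alternative gives -2.
(Remaining 619 profiles checked similarly; truth is weakly best in each.)
In every case the truthful bid is at least as good as any alternative, so it is a dominant strategy.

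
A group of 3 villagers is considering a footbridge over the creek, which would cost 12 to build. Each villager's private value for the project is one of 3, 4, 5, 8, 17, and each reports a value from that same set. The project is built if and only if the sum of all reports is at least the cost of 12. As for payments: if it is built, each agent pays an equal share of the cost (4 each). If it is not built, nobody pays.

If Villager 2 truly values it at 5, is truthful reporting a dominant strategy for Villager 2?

Consider the case where Villager 1 reports 3 and Villager 3 reports 3.
Truthful report 5: project not built, utility 0.
Report 8 instead: project built, pays 4, utility 5 - 4 = 1.
Since 1 > 0, reporting 8 is strictly better here, so truthful reporting is not dominant.

No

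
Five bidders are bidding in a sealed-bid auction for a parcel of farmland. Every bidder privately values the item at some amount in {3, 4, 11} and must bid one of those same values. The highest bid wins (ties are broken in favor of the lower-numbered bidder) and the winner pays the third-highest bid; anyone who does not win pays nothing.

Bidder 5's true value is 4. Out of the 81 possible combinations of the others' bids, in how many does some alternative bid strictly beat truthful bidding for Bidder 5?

Others bid (3, 3, 3, 4): truth gives 0; bid 11 gives 1 > 0. Violating.
Others bid (3, 3, 4, 3): truth gives 0; bid 11 gives 1 > 0. Violating.
Others bid (3, 4, 3, 3): truth gives 0; bid 11 gives 1 > 0. Violating.
Others bid (4, 3, 3, 3): truth gives 0; bid 11 gives 1 > 0. Violating.
Others bid (3, 3, 3, 3): truth gives 1; no alternative beats it.
Others bid (3, 3, 3, 11): truth gives 0; no alternative beats it.
(Checking all 81 profiles: 4 have a profitable deviation, 77 do not.)

4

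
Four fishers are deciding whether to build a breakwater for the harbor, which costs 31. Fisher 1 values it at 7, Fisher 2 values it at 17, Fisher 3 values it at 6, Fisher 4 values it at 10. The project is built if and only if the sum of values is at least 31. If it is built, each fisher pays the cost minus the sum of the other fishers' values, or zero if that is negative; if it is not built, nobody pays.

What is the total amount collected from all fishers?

9

Total value 40 ≥ cost 31, so it is built.
Fisher 1: others sum to 33; max(0, 31 - 33) = 0.
Fisher 2: others sum to 23; max(0, 31 - 23) = 8.
Fisher 3: others sum to 34; max(0, 31 - 34) = 0.
Fisher 4: others sum to 30; max(0, 31 - 30) = 1.
Total collected = 0 + 8 + 0 + 1 = 9.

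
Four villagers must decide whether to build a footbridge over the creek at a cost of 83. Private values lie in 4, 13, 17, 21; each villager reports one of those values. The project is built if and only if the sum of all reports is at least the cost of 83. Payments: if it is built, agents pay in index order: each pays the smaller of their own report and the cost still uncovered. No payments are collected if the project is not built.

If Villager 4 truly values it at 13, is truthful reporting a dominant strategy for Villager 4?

Check each profile of the others' reports and compare truth against every alternative report.
Others report (4, 4, 4): truth gives 0, best alternative gives 0.
Others report (4, 4, 13): truth gives 0, best alternative gives 0.
Others report (4, 4, 17): truth gives 0, best alternative gives 0.
Others report (4, 4, 21): truth gives 0, best alternative gives 0.
Others report (4, 13, 4): truth gives 0, best alternative gives 0.
Others report (4, 13, 13): truth gives 0, best alternative gives 0.
(Remaining 58 profiles checked similarly; truth is weakly best in each.)
In every case the truthful report is at least as good as any alternative, so it is a dominant strategy.

Yes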